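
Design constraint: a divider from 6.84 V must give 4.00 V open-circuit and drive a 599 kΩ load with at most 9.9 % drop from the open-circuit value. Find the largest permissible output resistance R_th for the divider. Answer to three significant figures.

R_th ≤ 65.8 kΩ

Loading drop = R_th/(R_th + R_L) ≤ 0.0990, so R_th ≤ R_L · ε/(1−ε) = 599 kΩ × 0.0990/0.9010 = 65.8 kΩ.
(Any R1, R2 with R2/(R1+R2) = 0.585 and R1‖R2 ≤ 65.8 kΩ will meet the spec.)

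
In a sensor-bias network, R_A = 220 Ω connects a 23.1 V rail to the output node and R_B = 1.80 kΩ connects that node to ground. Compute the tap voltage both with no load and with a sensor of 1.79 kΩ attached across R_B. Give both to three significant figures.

Unloaded: 20.6 V; loaded: 18.6 V

Open-circuit: V = 23.1 × 1800/(220 + 1800) = 20.6 V.
With the load, R_B becomes R_B‖R_L = 897.5 Ω, so V = 23.1 × 897.5/1117 = 18.6 V.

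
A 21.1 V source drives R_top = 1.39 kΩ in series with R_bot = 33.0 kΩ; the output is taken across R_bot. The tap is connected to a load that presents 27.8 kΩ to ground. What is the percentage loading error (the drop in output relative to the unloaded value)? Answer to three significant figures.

The divider's output (Thévenin) resistance is R_top‖R_bot = 1.334 kΩ.
Fractional drop under load = R_th/(R_th + R_L) = 1.334 / (1.334 + 27.8) = 0.04578.
So the output falls by 4.58 %.

4.58 %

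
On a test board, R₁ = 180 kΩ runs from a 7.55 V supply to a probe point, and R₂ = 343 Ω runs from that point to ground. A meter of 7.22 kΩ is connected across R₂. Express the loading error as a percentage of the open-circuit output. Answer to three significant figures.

The divider's output (Thévenin) resistance is R₁‖R₂ = 342.3 Ω.
Fractional drop under load = R_th/(R_th + R_L) = 342.3 / (342.3 + 7220) = 0.04527.
So the output falls by 4.53 %.

4.53 %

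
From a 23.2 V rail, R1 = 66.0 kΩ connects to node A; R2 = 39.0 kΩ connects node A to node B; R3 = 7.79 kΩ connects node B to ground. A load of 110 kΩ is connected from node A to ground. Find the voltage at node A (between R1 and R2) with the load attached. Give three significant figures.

V ≈ 7.71 V

Below node A the series string R2+R3 = 46.79 kΩ sits in parallel with the 110 kΩ load: 32.83 kΩ.
V_A = 23.2 × 32.83/(66.0 + 32.83) = 7.71 V.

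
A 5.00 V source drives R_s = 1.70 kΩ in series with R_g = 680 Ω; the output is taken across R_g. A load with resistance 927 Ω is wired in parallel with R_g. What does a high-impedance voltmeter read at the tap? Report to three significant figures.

V_out ≈ 0.937 V

The load sits in parallel with R_g: R_g‖R_L = (680 × 927) / (680 + 927) = 392.3 Ω.
V_out = 5.00 × 392.3 / (1700 + 392.3) = 5.00 × 392.3/2092 = 0.937 V.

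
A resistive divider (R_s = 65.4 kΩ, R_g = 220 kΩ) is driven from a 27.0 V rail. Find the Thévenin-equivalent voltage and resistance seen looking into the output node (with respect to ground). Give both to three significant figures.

V_th = 20.8 V, R_th = 50.4 kΩ

V_th is the open-circuit tap voltage: 27.0 × 220/(65.4 + 220) = 20.8 V.
With the supply zeroed, R_s and R_g appear in parallel from the tap: R_th = R_s‖R_g = (65.4 × 220)/285.4 = 50.4 kΩ.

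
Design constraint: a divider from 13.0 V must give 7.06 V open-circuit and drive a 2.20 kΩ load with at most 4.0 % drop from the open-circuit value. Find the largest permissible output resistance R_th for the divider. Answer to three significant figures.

R_th ≤ 91.7 Ω

Loading drop = R_th/(R_th + R_L) ≤ 0.0400, so R_th ≤ R_L · ε/(1−ε) = 2.20 kΩ × 0.0400/0.9600 = 91.7 Ω.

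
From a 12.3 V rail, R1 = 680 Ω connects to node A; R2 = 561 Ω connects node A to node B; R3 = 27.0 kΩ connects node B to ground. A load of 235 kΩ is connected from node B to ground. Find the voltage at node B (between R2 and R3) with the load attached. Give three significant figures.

V ≈ 11.7 V

At node B, R3 is in parallel with the load: R3‖R_L = 24220 Ω.
Below node A the resistance is R2 + (R3‖R_L) = 24780 Ω, so V_A = 12.3 × 24780/25460 = 11.97 V.
Then V_B = V_A × (R3‖R_L)/(R2 + R3‖R_L) = 11.97 × 24220/24780 = 11.7 V.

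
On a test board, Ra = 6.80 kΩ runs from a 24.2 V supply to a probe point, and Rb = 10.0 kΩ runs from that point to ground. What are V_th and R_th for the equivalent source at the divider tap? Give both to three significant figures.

V_th is the open-circuit tap voltage: 24.2 × 10.0/(6.80 + 10.0) = 14.4 V.
With the supply zeroed, Ra and Rb appear in parallel from the tap: R_th = Ra‖Rb = (6.80 × 10.0)/16.80 = 4.05 kΩ.

V_th = 14.4 V, R_th = 4.05 kΩ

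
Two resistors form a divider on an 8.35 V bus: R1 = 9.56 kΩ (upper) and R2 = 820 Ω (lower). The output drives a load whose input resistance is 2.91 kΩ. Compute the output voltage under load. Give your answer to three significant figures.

V_out ≈ 0.524 V

The load sits in parallel with R2: R2‖R_L = (820 × 2910) / (820 + 2910) = 639.7 Ω.
V_out = 8.35 × 639.7 / (9560 + 639.7) = 8.35 × 639.7/10200 = 0.524 V.
(Unloaded it would have been 0.660 V.)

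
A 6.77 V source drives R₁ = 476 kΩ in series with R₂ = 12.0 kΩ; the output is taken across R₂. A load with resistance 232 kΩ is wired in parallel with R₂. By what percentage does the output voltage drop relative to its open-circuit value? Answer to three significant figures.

4.80 %

The divider's output (Thévenin) resistance is R₁‖R₂ = 11.70 kΩ.
Fractional drop under load = R_th/(R_th + R_L) = 11.70 / (11.70 + 232) = 0.04803.
So the output falls by 4.80 %.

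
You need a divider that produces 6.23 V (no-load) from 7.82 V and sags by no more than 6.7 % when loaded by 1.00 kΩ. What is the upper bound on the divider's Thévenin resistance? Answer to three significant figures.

Loading drop = R_th/(R_th + R_L) ≤ 0.0670, so R_th ≤ R_L · ε/(1−ε) = 1.00 kΩ × 0.0670/0.9330 = 71.8 Ω.
(Any R1, R2 with R2/(R1+R2) = 0.797 and R1‖R2 ≤ 71.8 Ω will meet the spec.)

R_th ≤ 71.8 Ω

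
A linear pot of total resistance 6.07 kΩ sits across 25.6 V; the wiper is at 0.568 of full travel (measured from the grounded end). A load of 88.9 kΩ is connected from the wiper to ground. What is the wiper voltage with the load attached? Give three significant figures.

V ≈ 14.3 V

The wiper splits the pot into (1−α)R = 2.622 kΩ above and αR = 3.448 kΩ below.
Lower section ‖ load = 3.319 kΩ.
V_wiper = 25.6 × 3.319/(2.622 + 3.319) = 14.3 V.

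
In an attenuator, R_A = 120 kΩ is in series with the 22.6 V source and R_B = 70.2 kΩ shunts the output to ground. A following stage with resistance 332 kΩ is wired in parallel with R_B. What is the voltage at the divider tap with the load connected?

The load sits in parallel with R_B: R_B‖R_L = (70.2 × 332) / (70.2 + 332) = 57.95 kΩ.
V_out = 22.6 × 57.95 / (120 + 57.95) = 22.6 × 57.95/177.9 = 7.36 V.

V_out ≈ 7.36 V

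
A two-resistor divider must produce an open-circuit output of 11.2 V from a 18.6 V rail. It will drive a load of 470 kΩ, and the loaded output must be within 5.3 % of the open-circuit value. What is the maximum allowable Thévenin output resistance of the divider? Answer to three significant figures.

Loading drop = R_th/(R_th + R_L) ≤ 0.0530, so R_th ≤ R_L · ε/(1−ε) = 470 kΩ × 0.0530/0.9470 = 26.3 kΩ.
(Any R1, R2 with R2/(R1+R2) = 0.602 and R1‖R2 ≤ 26.3 kΩ will meet the spec.)

R_th ≤ 26.3 kΩ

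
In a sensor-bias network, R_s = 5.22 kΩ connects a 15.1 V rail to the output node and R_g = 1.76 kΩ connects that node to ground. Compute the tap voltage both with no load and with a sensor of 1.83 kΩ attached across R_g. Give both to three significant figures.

Unloaded: 3.81 V; loaded: 2.21 V

Open-circuit: V = 15.1 × 1.76/(5.22 + 1.76) = 3.81 V.
With the load, R_g becomes R_g‖R_L = 0.8972 kΩ, so V = 15.1 × 0.8972/6.117 = 2.21 V.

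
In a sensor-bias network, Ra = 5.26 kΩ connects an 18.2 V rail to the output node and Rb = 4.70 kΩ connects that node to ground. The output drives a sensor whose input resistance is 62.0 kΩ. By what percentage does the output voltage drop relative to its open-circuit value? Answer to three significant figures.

The divider's output (Thévenin) resistance is Ra‖Rb = 2.482 kΩ.
Fractional drop under load = R_th/(R_th + R_L) = 2.482 / (2.482 + 62.0) = 0.03849.
So the output falls by 3.85 %.

3.85 %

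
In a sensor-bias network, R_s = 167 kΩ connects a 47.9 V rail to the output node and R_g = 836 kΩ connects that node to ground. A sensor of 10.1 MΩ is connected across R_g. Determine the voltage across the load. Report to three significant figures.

The load sits in parallel with R_g: R_g‖R_L = (836 × 10100) / (836 + 10100) = 772.1 kΩ.
V_out = 47.9 × 772.1 / (167 + 772.1) = 47.9 × 772.1/939.1 = 39.4 V.
(Unloaded it would have been 39.9 V.)

V_out ≈ 39.4 V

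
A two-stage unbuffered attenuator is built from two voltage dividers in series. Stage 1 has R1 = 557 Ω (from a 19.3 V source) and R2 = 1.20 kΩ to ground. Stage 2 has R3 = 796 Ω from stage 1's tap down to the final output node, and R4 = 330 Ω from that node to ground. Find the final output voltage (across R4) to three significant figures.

V_out ≈ 2.89 V

Stage 2 presents R3+R4 = 1126 Ω as a load on stage 1's tap.
Stage 1's lower leg becomes R2‖(R3+R4) = 580.9 Ω, so V_mid = 19.3 × 580.9/1138 = 9.853 V.
Stage 2 is itself unloaded: V_out = V_mid × R4/(R3+R4) = 9.853 × 330/1126 = 2.89 V.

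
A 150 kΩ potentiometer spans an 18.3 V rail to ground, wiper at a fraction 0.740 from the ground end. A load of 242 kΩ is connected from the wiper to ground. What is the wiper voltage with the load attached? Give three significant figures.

The wiper splits the pot into (1−α)R = 39.00 kΩ above and αR = 111.0 kΩ below.
Lower section ‖ load = 76.10 kΩ.
V_wiper = 18.3 × 76.10/(39.00 + 76.10) = 12.1 V.

V ≈ 12.1 V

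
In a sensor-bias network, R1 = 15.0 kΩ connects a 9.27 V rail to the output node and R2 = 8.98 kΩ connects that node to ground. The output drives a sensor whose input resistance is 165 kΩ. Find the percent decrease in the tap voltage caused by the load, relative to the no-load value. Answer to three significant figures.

The divider's output (Thévenin) resistance is R1‖R2 = 5.617 kΩ.
Fractional drop under load = R_th/(R_th + R_L) = 5.617 / (5.617 + 165) = 0.03292.
So the output falls by 3.29 %.

3.29 %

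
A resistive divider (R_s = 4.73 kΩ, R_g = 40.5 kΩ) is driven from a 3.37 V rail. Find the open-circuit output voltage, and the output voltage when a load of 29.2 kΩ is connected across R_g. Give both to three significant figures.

Open-circuit: V = 3.37 × 40.5/(4.73 + 40.5) = 3.02 V.
With the load, R_g becomes R_g‖R_L = 16.97 kΩ, so V = 3.37 × 16.97/21.70 = 2.64 V.

Unloaded: 3.02 V; loaded: 2.64 V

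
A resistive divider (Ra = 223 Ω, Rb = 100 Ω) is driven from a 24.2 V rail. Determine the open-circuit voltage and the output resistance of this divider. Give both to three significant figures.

V_th is the open-circuit tap voltage: 24.2 × 100/(223 + 100) = 7.49 V.
With the supply zeroed, Ra and Rb appear in parallel from the tap: R_th = Ra‖Rb = (223 × 100)/323.0 = 69.0 Ω.

V_th = 7.49 V, R_th = 69.0 Ω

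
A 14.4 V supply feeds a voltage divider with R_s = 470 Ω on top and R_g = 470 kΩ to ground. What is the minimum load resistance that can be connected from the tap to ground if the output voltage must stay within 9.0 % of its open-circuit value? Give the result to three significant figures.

Output resistance R_th = R_s‖R_g = (470 × 470000)/470500 = 469.5 Ω.
The fractional drop is R_th/(R_th + R_L); requiring this ≤ 0.0900 gives R_L ≥ R_th(1/0.0900 − 1) = 469.5 × 10.11 = 4.75 kΩ.

R_L(min) ≈ 4.75 kΩ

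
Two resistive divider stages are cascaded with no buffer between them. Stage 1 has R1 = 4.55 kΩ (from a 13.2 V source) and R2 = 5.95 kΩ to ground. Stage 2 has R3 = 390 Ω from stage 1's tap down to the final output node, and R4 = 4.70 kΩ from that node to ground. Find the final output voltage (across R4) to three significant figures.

V_out ≈ 4.58 V

Stage 2 presents R3+R4 = 5090 Ω as a load on stage 1's tap.
Stage 1's lower leg becomes R2‖(R3+R4) = 2743 Ω, so V_mid = 13.2 × 2743/7293 = 4.965 V.
Stage 2 is itself unloaded: V_out = V_mid × R4/(R3+R4) = 4.965 × 4700/5090 = 4.58 V.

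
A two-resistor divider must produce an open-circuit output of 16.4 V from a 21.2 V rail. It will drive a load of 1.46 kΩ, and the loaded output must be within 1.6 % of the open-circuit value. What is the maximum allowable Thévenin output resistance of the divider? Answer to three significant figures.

Loading drop = R_th/(R_th + R_L) ≤ 0.0160, so R_th ≤ R_L · ε/(1−ε) = 1.46 kΩ × 0.0160/0.9840 = 23.7 Ω.
(Any R1, R2 with R2/(R1+R2) = 0.774 and R1‖R2 ≤ 23.7 Ω will meet the spec.)

R_th ≤ 23.7 Ω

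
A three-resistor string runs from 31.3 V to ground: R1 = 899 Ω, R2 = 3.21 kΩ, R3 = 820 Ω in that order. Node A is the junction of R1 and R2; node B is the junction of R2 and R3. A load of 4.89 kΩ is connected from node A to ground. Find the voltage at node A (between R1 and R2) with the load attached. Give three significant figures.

V ≈ 22.2 V

Below node A the series string R2+R3 = 4030 Ω sits in parallel with the 4890 Ω load: 2209 Ω.
V_A = 31.3 × 2209/(899 + 2209) = 22.2 V.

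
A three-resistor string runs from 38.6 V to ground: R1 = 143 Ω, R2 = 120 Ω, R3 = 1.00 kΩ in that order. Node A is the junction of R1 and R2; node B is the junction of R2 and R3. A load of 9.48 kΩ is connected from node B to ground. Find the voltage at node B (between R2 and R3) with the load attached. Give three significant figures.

V ≈ 29.9 V

At node B, R3 is in parallel with the load: R3‖R_L = 904.6 Ω.
Below node A the resistance is R2 + (R3‖R_L) = 1025 Ω, so V_A = 38.6 × 1025/1168 = 33.87 V.
Then V_B = V_A × (R3‖R_L)/(R2 + R3‖R_L) = 33.87 × 904.6/1025 = 29.9 V.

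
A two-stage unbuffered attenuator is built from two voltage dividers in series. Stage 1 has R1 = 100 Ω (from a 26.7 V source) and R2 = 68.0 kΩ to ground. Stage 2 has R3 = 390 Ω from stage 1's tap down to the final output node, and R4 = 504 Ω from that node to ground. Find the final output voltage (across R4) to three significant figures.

Stage 2 presents R3+R4 = 894.0 Ω as a load on stage 1's tap.
Stage 1's lower leg becomes R2‖(R3+R4) = 882.4 Ω, so V_mid = 26.7 × 882.4/982.4 = 23.98 V.
Stage 2 is itself unloaded: V_out = V_mid × R4/(R3+R4) = 23.98 × 504/894.0 = 13.5 V.

V_out ≈ 13.5 V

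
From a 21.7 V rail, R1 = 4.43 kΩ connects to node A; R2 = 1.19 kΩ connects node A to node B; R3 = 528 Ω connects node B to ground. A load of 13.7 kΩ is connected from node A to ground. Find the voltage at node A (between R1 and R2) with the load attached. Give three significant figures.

Below node A the series string R2+R3 = 1718 Ω sits in parallel with the 13700 Ω load: 1527 Ω.
V_A = 21.7 × 1527/(4430 + 1527) = 5.56 V.

V ≈ 5.56 V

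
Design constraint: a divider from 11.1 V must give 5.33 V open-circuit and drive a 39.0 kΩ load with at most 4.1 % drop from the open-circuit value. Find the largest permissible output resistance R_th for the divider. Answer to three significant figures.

R_th ≤ 1.67 kΩ

Loading drop = R_th/(R_th + R_L) ≤ 0.0410, so R_th ≤ R_L · ε/(1−ε) = 39.0 kΩ × 0.0410/0.9590 = 1.67 kΩ.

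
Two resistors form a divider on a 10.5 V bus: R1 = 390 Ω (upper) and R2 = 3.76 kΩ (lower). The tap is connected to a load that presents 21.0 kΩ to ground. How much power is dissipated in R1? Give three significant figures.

P ≈ 3.36 mW

Total resistance from the source is R1 + (R2‖R_L) = 3579 Ω, so I = 10.5/3579 Ω = 2.934 mA.
P = I²·R1 = (2.934 mA)² × 390 Ω = 3.36 mW.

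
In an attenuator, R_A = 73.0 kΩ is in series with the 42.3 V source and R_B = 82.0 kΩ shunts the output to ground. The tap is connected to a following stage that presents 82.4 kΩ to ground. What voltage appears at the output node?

The load sits in parallel with R_B: R_B‖R_L = (82.0 × 82.4) / (82.0 + 82.4) = 41.10 kΩ.
V_out = 42.3 × 41.10 / (73.0 + 41.10) = 42.3 × 41.10/114.1 = 15.2 V.

V_out ≈ 15.2 V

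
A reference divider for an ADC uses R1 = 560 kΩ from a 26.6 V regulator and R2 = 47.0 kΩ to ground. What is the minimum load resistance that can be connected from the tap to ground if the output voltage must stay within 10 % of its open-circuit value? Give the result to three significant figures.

Output resistance R_th = R1‖R2 = (560 × 47.0)/607.0 = 43.36 kΩ.
The fractional drop is R_th/(R_th + R_L); requiring this ≤ 0.100 gives R_L ≥ R_th(1/0.100 − 1) = 43.36 × 9.000 = 390 kΩ.

R_L(min) ≈ 390 kΩ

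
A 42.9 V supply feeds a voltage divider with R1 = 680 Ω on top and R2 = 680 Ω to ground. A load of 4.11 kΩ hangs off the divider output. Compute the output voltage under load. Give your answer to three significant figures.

The load sits in parallel with R2: R2‖R_L = (680 × 4110) / (680 + 4110) = 583.5 Ω.
V_out = 42.9 × 583.5 / (680 + 583.5) = 42.9 × 583.5/1263 = 19.8 V.

V_out ≈ 19.8 V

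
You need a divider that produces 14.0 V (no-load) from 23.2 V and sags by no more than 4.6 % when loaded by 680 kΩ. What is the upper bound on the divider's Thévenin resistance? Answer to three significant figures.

Loading drop = R_th/(R_th + R_L) ≤ 0.0460, so R_th ≤ R_L · ε/(1−ε) = 680 kΩ × 0.0460/0.9540 = 32.8 kΩ.

R_th ≤ 32.8 kΩ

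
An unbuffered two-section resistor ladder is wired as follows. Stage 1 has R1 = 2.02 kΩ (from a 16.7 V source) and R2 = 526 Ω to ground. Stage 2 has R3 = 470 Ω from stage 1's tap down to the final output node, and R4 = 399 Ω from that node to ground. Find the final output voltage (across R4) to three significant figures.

V_out ≈ 1.07 V

Stage 2 presents R3+R4 = 869.0 Ω as a load on stage 1's tap.
Stage 1's lower leg becomes R2‖(R3+R4) = 327.7 Ω, so V_mid = 16.7 × 327.7/2348 = 2.331 V.
Stage 2 is itself unloaded: V_out = V_mid × R4/(R3+R4) = 2.331 × 399/869.0 = 1.07 V.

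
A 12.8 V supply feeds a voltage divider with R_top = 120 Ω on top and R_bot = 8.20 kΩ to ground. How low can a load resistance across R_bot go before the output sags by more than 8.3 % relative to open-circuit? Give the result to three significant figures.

R_L(min) ≈ 1.31 kΩ

Output resistance R_th = R_top‖R_bot = (120 × 8200)/8320 = 118.3 Ω.
The fractional drop is R_th/(R_th + R_L); requiring this ≤ 0.0830 gives R_L ≥ R_th(1/0.0830 − 1) = 118.3 × 11.05 = 1.31 kΩ.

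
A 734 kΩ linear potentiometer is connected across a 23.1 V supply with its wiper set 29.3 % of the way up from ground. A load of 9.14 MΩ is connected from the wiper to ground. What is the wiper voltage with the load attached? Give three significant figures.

The wiper splits the pot into (1−α)R = 518.9 kΩ above and αR = 215.1 kΩ below.
Lower section ‖ load = 210.1 kΩ.
V_wiper = 23.1 × 210.1/(518.9 + 210.1) = 6.66 V.

V ≈ 6.66 V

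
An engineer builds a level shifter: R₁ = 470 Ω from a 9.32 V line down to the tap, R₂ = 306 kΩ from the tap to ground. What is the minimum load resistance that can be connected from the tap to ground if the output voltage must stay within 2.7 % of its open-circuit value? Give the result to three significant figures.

Output resistance R_th = R₁‖R₂ = (470 × 306000)/306500 = 469.3 Ω.
The fractional drop is R_th/(R_th + R_L); requiring this ≤ 0.0270 gives R_L ≥ R_th(1/0.0270 − 1) = 469.3 × 36.04 = 16.9 kΩ.

R_L(min) ≈ 16.9 kΩ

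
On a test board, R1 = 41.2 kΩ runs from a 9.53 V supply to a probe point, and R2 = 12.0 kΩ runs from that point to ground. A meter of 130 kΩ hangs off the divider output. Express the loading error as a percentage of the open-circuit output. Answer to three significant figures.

6.67 %

The divider's output (Thévenin) resistance is R1‖R2 = 9.293 kΩ.
Fractional drop under load = R_th/(R_th + R_L) = 9.293 / (9.293 + 130) = 0.06672.
So the output falls by 6.67 %.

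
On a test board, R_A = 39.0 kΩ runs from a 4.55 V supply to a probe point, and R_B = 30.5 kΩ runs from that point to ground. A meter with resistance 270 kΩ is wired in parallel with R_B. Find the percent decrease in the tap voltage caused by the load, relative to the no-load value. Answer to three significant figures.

5.96 %

The divider's output (Thévenin) resistance is R_A‖R_B = 17.12 kΩ.
Fractional drop under load = R_th/(R_th + R_L) = 17.12 / (17.12 + 270) = 0.05961.
So the output falls by 5.96 %.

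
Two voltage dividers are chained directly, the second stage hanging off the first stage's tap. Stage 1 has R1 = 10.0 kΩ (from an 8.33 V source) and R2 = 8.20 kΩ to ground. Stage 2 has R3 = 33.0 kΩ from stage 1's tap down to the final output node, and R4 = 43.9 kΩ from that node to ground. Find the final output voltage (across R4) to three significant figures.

V_out ≈ 2.02 V

Stage 2 presents R3+R4 = 76.90 kΩ as a load on stage 1's tap.
Stage 1's lower leg becomes R2‖(R3+R4) = 7.410 kΩ, so V_mid = 8.33 × 7.410/17.41 = 3.545 V.
Stage 2 is itself unloaded: V_out = V_mid × R4/(R3+R4) = 3.545 × 43.9/76.90 = 2.02 V.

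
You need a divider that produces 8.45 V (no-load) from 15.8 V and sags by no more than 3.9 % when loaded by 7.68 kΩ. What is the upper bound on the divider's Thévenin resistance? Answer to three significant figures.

R_th ≤ 312 Ω

Loading drop = R_th/(R_th + R_L) ≤ 0.0390, so R_th ≤ R_L · ε/(1−ε) = 7.68 kΩ × 0.0390/0.9610 = 312 Ω.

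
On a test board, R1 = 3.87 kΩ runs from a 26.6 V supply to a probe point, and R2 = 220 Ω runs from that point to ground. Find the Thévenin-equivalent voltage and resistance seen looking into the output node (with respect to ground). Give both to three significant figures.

V_th is the open-circuit tap voltage: 26.6 × 220/(3870 + 220) = 1.43 V.
With the supply zeroed, R1 and R2 appear in parallel from the tap: R_th = R1‖R2 = (3870 × 220)/4090 = 208 Ω.

V_th = 1.43 V, R_th = 208 Ω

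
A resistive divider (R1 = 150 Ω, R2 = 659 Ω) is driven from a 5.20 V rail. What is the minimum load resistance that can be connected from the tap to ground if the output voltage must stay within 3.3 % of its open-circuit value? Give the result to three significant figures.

R_L(min) ≈ 3.58 kΩ

Output resistance R_th = R1‖R2 = (150 × 659)/809.0 = 122.2 Ω.
The fractional drop is R_th/(R_th + R_L); requiring this ≤ 0.0330 gives R_L ≥ R_th(1/0.0330 − 1) = 122.2 × 29.30 = 3.58 kΩ.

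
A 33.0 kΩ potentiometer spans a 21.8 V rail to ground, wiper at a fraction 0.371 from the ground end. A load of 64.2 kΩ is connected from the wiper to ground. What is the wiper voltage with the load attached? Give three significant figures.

V ≈ 7.22 V

The wiper splits the pot into (1−α)R = 20.76 kΩ above and αR = 12.24 kΩ below.
Lower section ‖ load = 10.28 kΩ.
V_wiper = 21.8 × 10.28/(20.76 + 10.28) = 7.22 V.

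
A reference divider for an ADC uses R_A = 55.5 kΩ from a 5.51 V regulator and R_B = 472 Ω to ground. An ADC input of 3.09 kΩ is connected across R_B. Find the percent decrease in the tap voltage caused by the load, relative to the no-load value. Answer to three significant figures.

13.2 %

The divider's output (Thévenin) resistance is R_A‖R_B = 468.0 Ω.
Fractional drop under load = R_th/(R_th + R_L) = 468.0 / (468.0 + 3090) = 0.1315.
So the output falls by 13.2 %.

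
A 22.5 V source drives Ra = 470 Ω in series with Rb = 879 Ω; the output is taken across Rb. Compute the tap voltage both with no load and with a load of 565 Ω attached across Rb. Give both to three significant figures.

Open-circuit: V = 22.5 × 879/(470 + 879) = 14.7 V.
With the load, Rb becomes Rb‖R_L = 343.9 Ω, so V = 22.5 × 343.9/813.9 = 9.51 V.

Unloaded: 14.7 V; loaded: 9.51 V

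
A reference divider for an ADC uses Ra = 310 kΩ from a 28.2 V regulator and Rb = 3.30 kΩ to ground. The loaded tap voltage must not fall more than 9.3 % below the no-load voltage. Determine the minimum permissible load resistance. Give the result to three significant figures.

R_L(min) ≈ 31.8 kΩ

Output resistance R_th = Ra‖Rb = (310 × 3.30)/313.3 = 3.265 kΩ.
The fractional drop is R_th/(R_th + R_L); requiring this ≤ 0.0930 gives R_L ≥ R_th(1/0.0930 − 1) = 3.265 × 9.753 = 31.8 kΩ.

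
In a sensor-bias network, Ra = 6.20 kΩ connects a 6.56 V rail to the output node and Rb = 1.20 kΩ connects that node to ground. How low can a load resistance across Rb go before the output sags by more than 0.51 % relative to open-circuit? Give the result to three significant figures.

R_L(min) ≈ 196 kΩ

Output resistance R_th = Ra‖Rb = (6.20 × 1.20)/7.400 = 1.005 kΩ.
The fractional drop is R_th/(R_th + R_L); requiring this ≤ 0.00510 gives R_L ≥ R_th(1/0.00510 − 1) = 1.005 × 195.1 = 196 kΩ.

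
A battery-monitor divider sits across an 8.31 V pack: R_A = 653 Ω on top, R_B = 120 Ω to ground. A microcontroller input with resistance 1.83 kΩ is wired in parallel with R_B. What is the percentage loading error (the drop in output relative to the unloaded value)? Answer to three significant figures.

The divider's output (Thévenin) resistance is R_A‖R_B = 101.4 Ω.
Fractional drop under load = R_th/(R_th + R_L) = 101.4 / (101.4 + 1830) = 0.05249.
So the output falls by 5.25 %.

5.25 %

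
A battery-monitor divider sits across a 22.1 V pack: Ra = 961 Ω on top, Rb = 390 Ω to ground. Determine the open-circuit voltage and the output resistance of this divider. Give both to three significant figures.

V_th = 6.38 V, R_th = 277 Ω

V_th is the open-circuit tap voltage: 22.1 × 390/(961 + 390) = 6.38 V.
With the supply zeroed, Ra and Rb appear in parallel from the tap: R_th = Ra‖Rb = (961 × 390)/1351 = 277 Ω.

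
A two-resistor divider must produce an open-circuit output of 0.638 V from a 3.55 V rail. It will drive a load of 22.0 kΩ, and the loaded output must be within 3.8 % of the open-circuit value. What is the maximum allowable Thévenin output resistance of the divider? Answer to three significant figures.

Loading drop = R_th/(R_th + R_L) ≤ 0.0380, so R_th ≤ R_L · ε/(1−ε) = 22.0 kΩ × 0.0380/0.9620 = 869 Ω.

R_th ≤ 869 Ω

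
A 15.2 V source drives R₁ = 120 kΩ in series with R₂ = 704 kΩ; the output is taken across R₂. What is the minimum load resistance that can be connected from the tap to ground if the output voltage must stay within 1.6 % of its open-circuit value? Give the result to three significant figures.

Output resistance R_th = R₁‖R₂ = (120 × 704)/824.0 = 102.5 kΩ.
The fractional drop is R_th/(R_th + R_L); requiring this ≤ 0.0160 gives R_L ≥ R_th(1/0.0160 − 1) = 102.5 × 61.50 = 6.31 MΩ.

R_L(min) ≈ 6.31 MΩ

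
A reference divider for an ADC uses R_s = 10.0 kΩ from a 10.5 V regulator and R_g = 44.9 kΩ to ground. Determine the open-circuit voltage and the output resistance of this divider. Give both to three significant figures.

V_th is the open-circuit tap voltage: 10.5 × 44.9/(10.0 + 44.9) = 8.59 V.
With the supply zeroed, R_s and R_g appear in parallel from the tap: R_th = R_s‖R_g = (10.0 × 44.9)/54.90 = 8.18 kΩ.

V_th = 8.59 V, R_th = 8.18 kΩ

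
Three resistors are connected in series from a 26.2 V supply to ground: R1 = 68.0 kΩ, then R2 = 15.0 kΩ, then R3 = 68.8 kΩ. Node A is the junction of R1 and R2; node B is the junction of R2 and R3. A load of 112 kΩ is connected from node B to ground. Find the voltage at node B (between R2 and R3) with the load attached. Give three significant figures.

V ≈ 8.89 V

At node B, R3 is in parallel with the load: R3‖R_L = 42.62 kΩ.
Below node A the resistance is R2 + (R3‖R_L) = 57.62 kΩ, so V_A = 26.2 × 57.62/125.6 = 12.02 V.
Then V_B = V_A × (R3‖R_L)/(R2 + R3‖R_L) = 12.02 × 42.62/57.62 = 8.89 V.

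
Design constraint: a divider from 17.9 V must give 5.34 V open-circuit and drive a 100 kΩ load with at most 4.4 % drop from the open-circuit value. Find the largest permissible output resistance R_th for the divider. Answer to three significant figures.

R_th ≤ 4.60 kΩ

Loading drop = R_th/(R_th + R_L) ≤ 0.0440, so R_th ≤ R_L · ε/(1−ε) = 100 kΩ × 0.0440/0.9560 = 4.60 kΩ.
(Any R1, R2 with R2/(R1+R2) = 0.298 and R1‖R2 ≤ 4.60 kΩ will meet the spec.)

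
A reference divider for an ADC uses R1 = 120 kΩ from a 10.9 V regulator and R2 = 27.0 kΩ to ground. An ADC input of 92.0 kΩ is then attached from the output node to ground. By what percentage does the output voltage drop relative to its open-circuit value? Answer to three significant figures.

19.3 %

Unloaded V = 10.9 × 27.0/147.0 = 2.002 V.
Loaded: R2‖R_L = 20.87 kΩ, giving V = 10.9 × 20.87/140.9 = 1.615 V.
Drop = (2.002 − 1.615) / 2.002 = 19.3 %.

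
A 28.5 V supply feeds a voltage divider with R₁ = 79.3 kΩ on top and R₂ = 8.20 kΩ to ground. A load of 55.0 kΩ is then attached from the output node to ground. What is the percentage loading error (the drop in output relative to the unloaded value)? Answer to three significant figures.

The divider's output (Thévenin) resistance is R₁‖R₂ = 7.432 kΩ.
Fractional drop under load = R_th/(R_th + R_L) = 7.432 / (7.432 + 55.0) = 0.1190.
So the output falls by 11.9 %.

11.9 %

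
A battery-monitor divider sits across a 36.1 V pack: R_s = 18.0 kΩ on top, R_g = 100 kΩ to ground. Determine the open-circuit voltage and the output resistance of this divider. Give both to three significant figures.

V_th is the open-circuit tap voltage: 36.1 × 100/(18.0 + 100) = 30.6 V.
With the supply zeroed, R_s and R_g appear in parallel from the tap: R_th = R_s‖R_g = (18.0 × 100)/118.0 = 15.3 kΩ.

V_th = 30.6 V, R_th = 15.3 kΩ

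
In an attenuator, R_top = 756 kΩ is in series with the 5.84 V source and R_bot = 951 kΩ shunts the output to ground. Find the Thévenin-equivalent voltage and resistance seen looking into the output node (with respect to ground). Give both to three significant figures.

V_th = 3.25 V, R_th = 421 kΩ

V_th is the open-circuit tap voltage: 5.84 × 951/(756 + 951) = 3.25 V.
With the supply zeroed, R_top and R_bot appear in parallel from the tap: R_th = R_top‖R_bot = (756 × 951)/1707 = 421 kΩ.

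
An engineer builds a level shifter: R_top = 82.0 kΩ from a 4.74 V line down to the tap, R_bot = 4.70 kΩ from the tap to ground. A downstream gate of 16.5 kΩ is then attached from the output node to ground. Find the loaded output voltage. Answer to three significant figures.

The load sits in parallel with R_bot: R_bot‖R_L = (4.70 × 16.5) / (4.70 + 16.5) = 3.658 kΩ.
V_out = 4.74 × 3.658 / (82.0 + 3.658) = 4.74 × 3.658/85.66 = 0.202 V.

V_out ≈ 0.202 V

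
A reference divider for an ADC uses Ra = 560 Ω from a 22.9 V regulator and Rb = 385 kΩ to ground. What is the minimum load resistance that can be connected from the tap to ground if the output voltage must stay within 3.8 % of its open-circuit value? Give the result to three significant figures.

Output resistance R_th = Ra‖Rb = (560 × 385000)/385600 = 559.2 Ω.
The fractional drop is R_th/(R_th + R_L); requiring this ≤ 0.0380 gives R_L ≥ R_th(1/0.0380 − 1) = 559.2 × 25.32 = 14.2 kΩ.

R_L(min) ≈ 14.2 kΩ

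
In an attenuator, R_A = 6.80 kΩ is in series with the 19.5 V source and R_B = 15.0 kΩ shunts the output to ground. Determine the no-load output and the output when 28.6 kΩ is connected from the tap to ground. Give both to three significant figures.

Open-circuit: V = 19.5 × 15.0/(6.80 + 15.0) = 13.4 V.
With the load, R_B becomes R_B‖R_L = 9.839 kΩ, so V = 19.5 × 9.839/16.64 = 11.5 V.

Unloaded: 13.4 V; loaded: 11.5 V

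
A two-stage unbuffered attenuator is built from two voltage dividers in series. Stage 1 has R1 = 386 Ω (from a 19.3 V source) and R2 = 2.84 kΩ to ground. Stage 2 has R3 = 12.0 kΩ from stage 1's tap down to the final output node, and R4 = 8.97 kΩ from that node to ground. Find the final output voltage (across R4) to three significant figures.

Stage 2 presents R3+R4 = 20970 Ω as a load on stage 1's tap.
Stage 1's lower leg becomes R2‖(R3+R4) = 2501 Ω, so V_mid = 19.3 × 2501/2887 = 16.72 V.
Stage 2 is itself unloaded: V_out = V_mid × R4/(R3+R4) = 16.72 × 8970/20970 = 7.15 V.

V_out ≈ 7.15 V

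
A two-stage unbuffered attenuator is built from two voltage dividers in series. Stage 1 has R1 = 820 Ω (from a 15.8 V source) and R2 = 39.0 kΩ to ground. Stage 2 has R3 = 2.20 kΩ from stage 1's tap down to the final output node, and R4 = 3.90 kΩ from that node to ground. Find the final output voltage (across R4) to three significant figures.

V_out ≈ 8.74 V

Stage 2 presents R3+R4 = 6100 Ω as a load on stage 1's tap.
Stage 1's lower leg becomes R2‖(R3+R4) = 5275 Ω, so V_mid = 15.8 × 5275/6095 = 13.67 V.
Stage 2 is itself unloaded: V_out = V_mid × R4/(R3+R4) = 13.67 × 3900/6100 = 8.74 V.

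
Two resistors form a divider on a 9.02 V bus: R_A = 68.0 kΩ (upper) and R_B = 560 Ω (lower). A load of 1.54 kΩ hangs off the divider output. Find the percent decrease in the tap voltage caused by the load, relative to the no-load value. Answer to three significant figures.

26.5 %

Unloaded V = 9.02 × 560/68560 = 0.07368 V.
Loaded: R_B‖R_L = 410.7 Ω, giving V = 9.02 × 410.7/68410 = 0.05415 V.
Drop = (0.07368 − 0.05415) / 0.07368 = 26.5 %.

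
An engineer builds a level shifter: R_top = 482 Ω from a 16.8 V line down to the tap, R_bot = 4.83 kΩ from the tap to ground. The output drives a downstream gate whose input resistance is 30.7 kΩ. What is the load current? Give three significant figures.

R_bot‖R_L = 4173 Ω; V_out = 16.8 × 4173/4655 = 15.06 V.
I_L = V_out / R_L = 15.06 / 30.7 kΩ = 0.491 mA.

I_L ≈ 0.491 mA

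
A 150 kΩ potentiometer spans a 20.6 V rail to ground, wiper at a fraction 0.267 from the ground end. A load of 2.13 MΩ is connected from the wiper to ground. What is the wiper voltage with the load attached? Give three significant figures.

The wiper splits the pot into (1−α)R = 110.0 kΩ above and αR = 40.05 kΩ below.
Lower section ‖ load = 39.31 kΩ.
V_wiper = 20.6 × 39.31/(110.0 + 39.31) = 5.43 V.

V ≈ 5.43 V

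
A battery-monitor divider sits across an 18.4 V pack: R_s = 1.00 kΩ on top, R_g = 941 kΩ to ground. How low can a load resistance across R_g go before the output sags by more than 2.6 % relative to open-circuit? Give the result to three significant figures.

R_L(min) ≈ 37.4 kΩ

Output resistance R_th = R_s‖R_g = (1000 × 941000)/942000 = 998.9 Ω.
The fractional drop is R_th/(R_th + R_L); requiring this ≤ 0.0260 gives R_L ≥ R_th(1/0.0260 − 1) = 998.9 × 37.46 = 37.4 kΩ.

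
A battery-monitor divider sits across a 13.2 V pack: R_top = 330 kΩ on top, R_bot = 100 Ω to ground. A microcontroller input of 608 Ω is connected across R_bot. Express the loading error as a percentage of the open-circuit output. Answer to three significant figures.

14.1 %

Unloaded V = 13.2 × 100/330100 = 0.0039988 V.
Loaded: R_bot‖R_L = 85.88 Ω, giving V = 13.2 × 85.88/330100 = 0.0034341 V.
Drop = (0.0039988 − 0.0034341) / 0.0039988 = 14.1 %.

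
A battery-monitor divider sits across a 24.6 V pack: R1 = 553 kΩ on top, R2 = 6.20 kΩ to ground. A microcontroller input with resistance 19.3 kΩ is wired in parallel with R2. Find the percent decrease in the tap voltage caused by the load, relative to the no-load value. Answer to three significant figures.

24.1 %

Unloaded V = 24.6 × 6.20/559.2 = 0.2727 V.
Loaded: R2‖R_L = 4.693 kΩ, giving V = 24.6 × 4.693/557.7 = 0.2070 V.
Drop = (0.2727 − 0.2070) / 0.2727 = 24.1 %.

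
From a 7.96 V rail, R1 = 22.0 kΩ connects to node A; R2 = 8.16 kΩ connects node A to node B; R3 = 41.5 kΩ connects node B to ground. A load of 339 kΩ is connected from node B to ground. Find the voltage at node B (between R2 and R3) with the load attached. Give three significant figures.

V ≈ 4.38 V

At node B, R3 is in parallel with the load: R3‖R_L = 36.97 kΩ.
Below node A the resistance is R2 + (R3‖R_L) = 45.13 kΩ, so V_A = 7.96 × 45.13/67.13 = 5.351 V.
Then V_B = V_A × (R3‖R_L)/(R2 + R3‖R_L) = 5.351 × 36.97/45.13 = 4.38 V.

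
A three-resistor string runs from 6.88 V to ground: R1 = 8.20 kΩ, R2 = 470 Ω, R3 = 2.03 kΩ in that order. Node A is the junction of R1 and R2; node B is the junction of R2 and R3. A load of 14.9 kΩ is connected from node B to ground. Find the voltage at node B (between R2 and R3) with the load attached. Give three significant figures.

V ≈ 1.18 V

At node B, R3 is in parallel with the load: R3‖R_L = 1787 Ω.
Below node A the resistance is R2 + (R3‖R_L) = 2257 Ω, so V_A = 6.88 × 2257/10460 = 1.485 V.
Then V_B = V_A × (R3‖R_L)/(R2 + R3‖R_L) = 1.485 × 1787/2257 = 1.18 V.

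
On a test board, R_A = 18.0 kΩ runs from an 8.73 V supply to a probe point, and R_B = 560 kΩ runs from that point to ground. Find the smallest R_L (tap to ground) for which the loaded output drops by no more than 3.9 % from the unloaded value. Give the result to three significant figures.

Output resistance R_th = R_A‖R_B = (18.0 × 560)/578.0 = 17.44 kΩ.
The fractional drop is R_th/(R_th + R_L); requiring this ≤ 0.0390 gives R_L ≥ R_th(1/0.0390 − 1) = 17.44 × 24.64 = 430 kΩ.

R_L(min) ≈ 430 kΩ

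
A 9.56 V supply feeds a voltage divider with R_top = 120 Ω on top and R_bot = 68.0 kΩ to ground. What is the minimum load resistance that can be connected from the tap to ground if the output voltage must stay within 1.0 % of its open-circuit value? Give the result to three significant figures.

Output resistance R_th = R_top‖R_bot = (120 × 68000)/68120 = 119.8 Ω.
The fractional drop is R_th/(R_th + R_L); requiring this ≤ 0.0100 gives R_L ≥ R_th(1/0.0100 − 1) = 119.8 × 99.00 = 11.9 kΩ.

R_L(min) ≈ 11.9 kΩ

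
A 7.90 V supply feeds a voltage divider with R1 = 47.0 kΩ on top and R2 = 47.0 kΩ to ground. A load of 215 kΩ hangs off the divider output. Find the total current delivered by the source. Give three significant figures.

R2‖R_L = 38.57 kΩ, so the source sees R1 + R2‖R_L = 85.57 kΩ.
I = 7.90 V / 85.57 kΩ = 0.0923 mA.

I ≈ 0.0923 mA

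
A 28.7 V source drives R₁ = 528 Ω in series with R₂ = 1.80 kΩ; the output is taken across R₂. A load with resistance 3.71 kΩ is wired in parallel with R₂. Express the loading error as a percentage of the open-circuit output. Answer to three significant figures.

Unloaded V = 28.7 × 1800/2328 = 22.191 V.
Loaded: R₂‖R_L = 1212 Ω, giving V = 28.7 × 1212/1740 = 19.991 V.
Drop = (22.191 − 19.991) / 22.191 = 9.91 %.

9.91 %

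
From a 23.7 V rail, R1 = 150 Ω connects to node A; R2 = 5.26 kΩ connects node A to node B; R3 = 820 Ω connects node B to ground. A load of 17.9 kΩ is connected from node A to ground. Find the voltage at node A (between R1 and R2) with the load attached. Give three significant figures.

V ≈ 22.9 V

Below node A the series string R2+R3 = 6080 Ω sits in parallel with the 17900 Ω load: 4538 Ω.
V_A = 23.7 × 4538/(150 + 4538) = 22.9 V.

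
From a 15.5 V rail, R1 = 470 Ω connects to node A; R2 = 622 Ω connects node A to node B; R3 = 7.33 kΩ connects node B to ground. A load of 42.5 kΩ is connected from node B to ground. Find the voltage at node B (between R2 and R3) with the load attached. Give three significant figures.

At node B, R3 is in parallel with the load: R3‖R_L = 6252 Ω.
Below node A the resistance is R2 + (R3‖R_L) = 6874 Ω, so V_A = 15.5 × 6874/7344 = 14.51 V.
Then V_B = V_A × (R3‖R_L)/(R2 + R3‖R_L) = 14.51 × 6252/6874 = 13.2 V.

V ≈ 13.2 V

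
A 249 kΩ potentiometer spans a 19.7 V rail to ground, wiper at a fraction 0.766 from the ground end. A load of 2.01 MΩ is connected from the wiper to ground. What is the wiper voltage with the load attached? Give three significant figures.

The wiper splits the pot into (1−α)R = 58.27 kΩ above and αR = 190.7 kΩ below.
Lower section ‖ load = 174.2 kΩ.
V_wiper = 19.7 × 174.2/(58.27 + 174.2) = 14.8 V.

V ≈ 14.8 V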